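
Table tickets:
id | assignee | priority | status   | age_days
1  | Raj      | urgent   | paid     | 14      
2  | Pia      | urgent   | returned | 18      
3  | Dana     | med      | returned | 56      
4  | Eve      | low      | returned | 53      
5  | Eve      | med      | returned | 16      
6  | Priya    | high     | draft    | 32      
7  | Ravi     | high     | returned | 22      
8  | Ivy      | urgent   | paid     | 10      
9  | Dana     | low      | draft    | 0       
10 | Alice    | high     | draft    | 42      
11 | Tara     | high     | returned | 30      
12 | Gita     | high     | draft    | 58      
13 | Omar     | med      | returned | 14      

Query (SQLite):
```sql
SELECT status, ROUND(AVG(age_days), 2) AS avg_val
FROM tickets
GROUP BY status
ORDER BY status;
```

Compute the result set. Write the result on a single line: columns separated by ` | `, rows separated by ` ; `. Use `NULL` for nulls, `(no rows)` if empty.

draft | 33 ; paid | 12 ; returned | 29.86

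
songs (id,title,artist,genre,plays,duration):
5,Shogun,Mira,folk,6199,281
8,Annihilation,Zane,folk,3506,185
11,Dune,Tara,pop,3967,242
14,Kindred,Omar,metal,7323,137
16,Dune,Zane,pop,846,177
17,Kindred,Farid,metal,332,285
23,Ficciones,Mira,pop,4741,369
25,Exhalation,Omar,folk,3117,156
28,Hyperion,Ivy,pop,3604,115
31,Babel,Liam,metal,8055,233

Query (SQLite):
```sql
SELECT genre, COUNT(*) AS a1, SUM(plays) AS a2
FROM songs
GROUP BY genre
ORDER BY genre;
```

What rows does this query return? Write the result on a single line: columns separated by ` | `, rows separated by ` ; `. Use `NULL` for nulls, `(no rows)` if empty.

folk | 3 | 12822 ; metal | 3 | 15710 ; pop | 4 | 13158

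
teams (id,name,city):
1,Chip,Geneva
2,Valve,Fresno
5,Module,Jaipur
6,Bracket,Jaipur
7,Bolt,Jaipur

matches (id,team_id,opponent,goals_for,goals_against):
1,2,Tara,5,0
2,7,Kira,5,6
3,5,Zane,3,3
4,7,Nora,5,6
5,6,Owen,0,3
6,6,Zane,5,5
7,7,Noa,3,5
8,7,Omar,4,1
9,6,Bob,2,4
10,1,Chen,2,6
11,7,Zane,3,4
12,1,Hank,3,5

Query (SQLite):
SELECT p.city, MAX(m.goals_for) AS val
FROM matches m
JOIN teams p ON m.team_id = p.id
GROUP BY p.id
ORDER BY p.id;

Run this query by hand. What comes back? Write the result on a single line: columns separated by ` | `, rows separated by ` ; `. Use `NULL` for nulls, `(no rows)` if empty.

Join each matches row to its teams via team_id.
Group joined rows by teams.id; compute MAX(m.goals_for) per group.
  1: ids {10, 12} → MAX(m.goals_for)=3
  2: ids {1} → MAX(m.goals_for)=5
  5: ids {3} → MAX(m.goals_for)=3
  6: ids {5, 6, 9} → MAX(m.goals_for)=5
  7: ids {2, 4, 7, 8, 11} → MAX(m.goals_for)=5

Geneva | 3 ; Fresno | 5 ; Jaipur | 3 ; Jaipur | 5 ; Jaipur | 5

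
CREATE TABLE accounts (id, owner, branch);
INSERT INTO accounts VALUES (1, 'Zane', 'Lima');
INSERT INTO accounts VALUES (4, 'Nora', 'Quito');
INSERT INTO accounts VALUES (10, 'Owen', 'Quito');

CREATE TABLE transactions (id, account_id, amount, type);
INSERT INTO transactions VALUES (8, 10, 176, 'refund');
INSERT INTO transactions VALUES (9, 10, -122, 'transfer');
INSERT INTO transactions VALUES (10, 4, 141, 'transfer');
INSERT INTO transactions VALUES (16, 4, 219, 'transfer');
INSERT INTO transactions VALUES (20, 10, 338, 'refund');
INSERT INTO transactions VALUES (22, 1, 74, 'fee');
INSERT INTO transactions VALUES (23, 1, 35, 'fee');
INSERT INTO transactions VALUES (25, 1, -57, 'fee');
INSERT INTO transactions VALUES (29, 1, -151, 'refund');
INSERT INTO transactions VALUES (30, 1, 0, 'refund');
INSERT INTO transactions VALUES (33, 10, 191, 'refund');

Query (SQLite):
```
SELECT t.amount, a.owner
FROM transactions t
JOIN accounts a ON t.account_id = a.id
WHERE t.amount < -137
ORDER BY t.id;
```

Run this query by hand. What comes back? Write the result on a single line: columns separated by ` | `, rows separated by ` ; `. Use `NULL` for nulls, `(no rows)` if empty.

-151 | Zane

Each transactions row matches the accounts row where account_id = accounts.id.
Then keep rows with t.amount < -137.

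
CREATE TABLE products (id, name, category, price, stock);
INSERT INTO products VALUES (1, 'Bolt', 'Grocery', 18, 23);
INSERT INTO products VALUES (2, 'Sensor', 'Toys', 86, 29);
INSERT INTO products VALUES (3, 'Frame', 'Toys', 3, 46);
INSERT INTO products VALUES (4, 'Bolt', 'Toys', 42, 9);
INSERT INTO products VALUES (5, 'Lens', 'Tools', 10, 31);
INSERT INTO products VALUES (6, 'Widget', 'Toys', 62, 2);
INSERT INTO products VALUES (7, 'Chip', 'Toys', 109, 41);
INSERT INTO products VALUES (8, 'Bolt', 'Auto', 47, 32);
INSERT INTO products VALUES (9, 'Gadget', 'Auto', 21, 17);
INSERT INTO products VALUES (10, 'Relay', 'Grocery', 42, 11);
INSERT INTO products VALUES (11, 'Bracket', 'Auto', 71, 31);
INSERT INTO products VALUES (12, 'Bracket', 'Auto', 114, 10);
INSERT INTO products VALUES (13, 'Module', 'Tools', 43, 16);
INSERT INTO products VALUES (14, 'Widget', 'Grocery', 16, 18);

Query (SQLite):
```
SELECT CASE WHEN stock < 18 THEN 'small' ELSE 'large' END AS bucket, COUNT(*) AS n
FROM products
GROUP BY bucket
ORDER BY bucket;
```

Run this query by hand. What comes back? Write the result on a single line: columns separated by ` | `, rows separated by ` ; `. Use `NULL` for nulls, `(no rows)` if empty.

large | 8 ; small | 6

Bucket rows by stock < 18 → 'small' else 'large'; count each bucket.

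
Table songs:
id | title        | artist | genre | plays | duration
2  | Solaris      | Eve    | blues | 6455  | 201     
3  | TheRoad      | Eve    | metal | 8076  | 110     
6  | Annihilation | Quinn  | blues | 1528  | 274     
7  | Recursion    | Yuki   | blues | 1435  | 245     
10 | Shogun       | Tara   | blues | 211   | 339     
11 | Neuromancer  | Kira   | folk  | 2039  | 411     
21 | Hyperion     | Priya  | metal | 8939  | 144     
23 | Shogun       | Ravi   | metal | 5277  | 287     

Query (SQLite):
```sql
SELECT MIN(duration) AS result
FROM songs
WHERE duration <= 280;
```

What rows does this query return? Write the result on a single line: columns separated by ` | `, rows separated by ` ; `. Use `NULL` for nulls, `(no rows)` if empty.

110

Rows where duration <= 280 → duration values: [201, 110, 274, 245, 144].
MIN of non-NULL values = 110.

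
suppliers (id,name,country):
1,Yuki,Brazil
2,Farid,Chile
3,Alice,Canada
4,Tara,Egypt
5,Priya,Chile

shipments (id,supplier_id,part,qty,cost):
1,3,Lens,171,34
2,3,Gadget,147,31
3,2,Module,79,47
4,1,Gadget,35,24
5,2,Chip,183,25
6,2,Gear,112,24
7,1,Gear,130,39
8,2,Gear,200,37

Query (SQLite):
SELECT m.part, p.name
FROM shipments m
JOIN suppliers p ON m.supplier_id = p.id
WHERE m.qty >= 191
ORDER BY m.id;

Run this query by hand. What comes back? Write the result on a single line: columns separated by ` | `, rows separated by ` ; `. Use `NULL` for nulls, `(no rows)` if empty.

Each shipments row matches the suppliers row where supplier_id = suppliers.id.
Then keep rows with m.qty >= 191.

Gear | Farid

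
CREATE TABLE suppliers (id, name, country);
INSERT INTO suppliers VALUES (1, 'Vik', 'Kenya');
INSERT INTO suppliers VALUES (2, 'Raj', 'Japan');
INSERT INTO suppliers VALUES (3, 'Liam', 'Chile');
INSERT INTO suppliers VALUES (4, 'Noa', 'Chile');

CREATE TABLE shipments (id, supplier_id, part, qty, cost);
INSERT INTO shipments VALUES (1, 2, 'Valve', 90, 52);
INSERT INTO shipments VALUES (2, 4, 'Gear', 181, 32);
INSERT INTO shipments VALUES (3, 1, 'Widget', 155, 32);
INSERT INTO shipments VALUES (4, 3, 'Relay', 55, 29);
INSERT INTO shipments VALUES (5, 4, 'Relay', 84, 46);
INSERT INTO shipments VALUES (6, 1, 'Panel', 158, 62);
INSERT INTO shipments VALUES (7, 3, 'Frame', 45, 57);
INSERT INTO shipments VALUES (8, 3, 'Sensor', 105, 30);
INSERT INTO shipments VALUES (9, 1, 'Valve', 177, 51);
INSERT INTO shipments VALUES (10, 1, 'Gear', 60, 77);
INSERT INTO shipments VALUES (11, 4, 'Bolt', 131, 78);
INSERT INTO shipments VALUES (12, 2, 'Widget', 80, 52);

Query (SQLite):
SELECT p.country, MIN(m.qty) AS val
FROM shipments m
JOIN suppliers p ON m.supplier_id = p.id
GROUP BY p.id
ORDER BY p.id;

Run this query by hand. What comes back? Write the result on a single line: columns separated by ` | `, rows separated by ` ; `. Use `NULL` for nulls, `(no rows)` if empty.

Kenya | 60 ; Japan | 80 ; Chile | 45 ; Chile | 84

Join each shipments row to its suppliers via supplier_id.
Group joined rows by suppliers.id; compute MIN(m.qty) per group.
  1: ids {3, 6, 9, 10} → MIN(m.qty)=60
  2: ids {1, 12} → MIN(m.qty)=80
  3: ids {4, 7, 8} → MIN(m.qty)=45
  4: ids {2, 5, 11} → MIN(m.qty)=84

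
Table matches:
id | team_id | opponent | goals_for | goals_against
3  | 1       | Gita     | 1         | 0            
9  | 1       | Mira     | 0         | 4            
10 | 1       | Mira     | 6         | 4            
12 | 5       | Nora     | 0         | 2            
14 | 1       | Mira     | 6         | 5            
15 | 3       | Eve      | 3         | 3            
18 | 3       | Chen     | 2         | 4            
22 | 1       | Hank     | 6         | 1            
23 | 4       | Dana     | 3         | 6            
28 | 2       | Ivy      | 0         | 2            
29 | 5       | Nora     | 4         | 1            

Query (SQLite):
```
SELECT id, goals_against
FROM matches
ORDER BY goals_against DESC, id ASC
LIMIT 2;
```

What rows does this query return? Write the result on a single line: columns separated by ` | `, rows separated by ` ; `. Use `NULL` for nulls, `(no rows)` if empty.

23 | 6 ; 14 | 5

Sort by goals_against desc, tiebreak id asc: (6, id=23), (5, id=14), (4, id=9), (4, id=10), (4, id=18) …. Take first 2.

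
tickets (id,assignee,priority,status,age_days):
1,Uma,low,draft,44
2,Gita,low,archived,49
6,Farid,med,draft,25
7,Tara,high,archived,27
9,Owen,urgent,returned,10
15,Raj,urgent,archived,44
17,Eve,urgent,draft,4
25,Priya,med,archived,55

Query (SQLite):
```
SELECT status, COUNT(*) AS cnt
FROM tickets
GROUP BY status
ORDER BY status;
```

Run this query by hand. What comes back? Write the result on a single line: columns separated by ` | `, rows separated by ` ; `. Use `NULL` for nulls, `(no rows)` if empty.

Partition tickets by status; compute COUNT(*) within each group.
  archived: ids {2, 7, 15, 25} → COUNT(*)=4
  draft: ids {1, 6, 17} → COUNT(*)=3
  returned: ids {9} → COUNT(*)=1

archived | 4 ; draft | 3 ; returned | 1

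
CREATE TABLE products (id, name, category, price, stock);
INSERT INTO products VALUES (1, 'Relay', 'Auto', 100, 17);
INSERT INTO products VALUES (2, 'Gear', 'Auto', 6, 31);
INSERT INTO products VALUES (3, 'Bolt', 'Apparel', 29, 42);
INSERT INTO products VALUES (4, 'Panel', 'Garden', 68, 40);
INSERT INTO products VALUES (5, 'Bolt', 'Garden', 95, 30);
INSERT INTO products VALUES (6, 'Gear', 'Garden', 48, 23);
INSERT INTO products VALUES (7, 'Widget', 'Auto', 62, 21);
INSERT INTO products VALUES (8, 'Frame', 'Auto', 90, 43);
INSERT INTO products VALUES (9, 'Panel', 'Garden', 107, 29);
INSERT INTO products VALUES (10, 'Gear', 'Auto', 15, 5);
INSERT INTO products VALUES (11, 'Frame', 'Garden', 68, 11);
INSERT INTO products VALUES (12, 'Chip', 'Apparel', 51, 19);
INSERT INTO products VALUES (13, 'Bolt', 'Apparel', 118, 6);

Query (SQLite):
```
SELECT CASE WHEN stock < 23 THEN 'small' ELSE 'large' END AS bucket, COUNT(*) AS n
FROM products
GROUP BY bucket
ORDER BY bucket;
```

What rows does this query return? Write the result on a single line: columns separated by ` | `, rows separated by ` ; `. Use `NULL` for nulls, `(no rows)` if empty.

Bucket rows by stock < 23 → 'small' else 'large'; count each bucket.

large | 7 ; small | 6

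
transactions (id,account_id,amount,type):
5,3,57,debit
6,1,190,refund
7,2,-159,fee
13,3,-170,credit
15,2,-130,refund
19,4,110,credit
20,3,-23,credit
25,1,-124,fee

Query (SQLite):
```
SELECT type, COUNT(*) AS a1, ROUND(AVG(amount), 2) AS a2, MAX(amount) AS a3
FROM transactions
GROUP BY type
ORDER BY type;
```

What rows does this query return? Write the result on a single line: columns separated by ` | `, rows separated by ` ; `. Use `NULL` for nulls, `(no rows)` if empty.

Group transactions by type.
Per group compute: COUNT(*), ROUND(AVG(amount), 2), MAX(amount).
  credit: ids {13, 19, 20} → COUNT(*)=3, ROUND(AVG(amount), 2)=-27.67, MAX(amount)=110
  debit: ids {5} → COUNT(*)=1, ROUND(AVG(amount), 2)=57, MAX(amount)=57
  fee: ids {7, 25} → COUNT(*)=2, ROUND(AVG(amount), 2)=-141.5, MAX(amount)=-124
  refund: ids {6, 15} → COUNT(*)=2, ROUND(AVG(amount), 2)=30, MAX(amount)=190

credit | 3 | -27.67 | 110 ; debit | 1 | 57 | 57 ; fee | 2 | -141.5 | -124 ; refund | 2 | 30 | 190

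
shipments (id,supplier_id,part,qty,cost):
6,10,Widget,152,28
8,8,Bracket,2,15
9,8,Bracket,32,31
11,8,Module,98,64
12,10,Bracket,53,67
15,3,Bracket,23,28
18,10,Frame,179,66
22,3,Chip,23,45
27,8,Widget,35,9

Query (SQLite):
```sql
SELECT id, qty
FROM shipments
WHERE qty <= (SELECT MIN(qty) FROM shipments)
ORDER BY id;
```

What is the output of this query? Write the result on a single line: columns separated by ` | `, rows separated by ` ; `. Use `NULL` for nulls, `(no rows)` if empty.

8 | 2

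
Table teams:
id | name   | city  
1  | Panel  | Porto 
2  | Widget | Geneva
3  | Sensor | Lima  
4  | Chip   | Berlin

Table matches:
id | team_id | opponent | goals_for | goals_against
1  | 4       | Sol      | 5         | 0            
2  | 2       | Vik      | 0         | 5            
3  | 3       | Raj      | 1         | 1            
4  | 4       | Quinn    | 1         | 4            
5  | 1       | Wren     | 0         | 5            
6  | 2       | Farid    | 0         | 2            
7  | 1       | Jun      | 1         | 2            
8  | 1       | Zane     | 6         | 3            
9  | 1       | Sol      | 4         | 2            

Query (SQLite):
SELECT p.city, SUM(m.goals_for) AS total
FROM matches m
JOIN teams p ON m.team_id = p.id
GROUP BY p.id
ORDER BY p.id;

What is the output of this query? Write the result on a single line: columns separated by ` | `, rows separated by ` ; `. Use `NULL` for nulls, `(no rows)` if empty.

Join each matches row to its teams via team_id.
Group joined rows by teams.id; compute SUM(m.goals_for) per group.
  1: ids {5, 7, 8, 9} → SUM(m.goals_for)=11
  2: ids {2, 6} → SUM(m.goals_for)=0
  3: ids {3} → SUM(m.goals_for)=1
  4: ids {1, 4} → SUM(m.goals_for)=6

Porto | 11 ; Geneva | 0 ; Lima | 1 ; Berlin | 6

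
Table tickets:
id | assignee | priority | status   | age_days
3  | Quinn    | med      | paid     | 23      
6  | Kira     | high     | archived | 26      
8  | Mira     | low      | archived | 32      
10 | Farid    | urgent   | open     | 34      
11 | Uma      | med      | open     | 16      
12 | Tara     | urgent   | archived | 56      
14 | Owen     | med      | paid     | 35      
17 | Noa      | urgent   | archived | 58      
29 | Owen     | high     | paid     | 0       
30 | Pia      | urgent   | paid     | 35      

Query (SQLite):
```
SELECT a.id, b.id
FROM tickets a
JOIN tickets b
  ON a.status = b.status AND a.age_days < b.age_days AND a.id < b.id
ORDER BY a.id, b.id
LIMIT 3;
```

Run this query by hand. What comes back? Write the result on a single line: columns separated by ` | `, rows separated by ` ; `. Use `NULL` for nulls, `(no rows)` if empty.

Pairs (a,b) with same status, a.age_days < b.age_days, a.id < b.id.
status groups: archived:{6,8,12,17} open:{10,11} paid:{3,14,29,30}
Ordered by (a.id, b.id); first 3.

3 | 14 ; 3 | 30 ; 6 | 8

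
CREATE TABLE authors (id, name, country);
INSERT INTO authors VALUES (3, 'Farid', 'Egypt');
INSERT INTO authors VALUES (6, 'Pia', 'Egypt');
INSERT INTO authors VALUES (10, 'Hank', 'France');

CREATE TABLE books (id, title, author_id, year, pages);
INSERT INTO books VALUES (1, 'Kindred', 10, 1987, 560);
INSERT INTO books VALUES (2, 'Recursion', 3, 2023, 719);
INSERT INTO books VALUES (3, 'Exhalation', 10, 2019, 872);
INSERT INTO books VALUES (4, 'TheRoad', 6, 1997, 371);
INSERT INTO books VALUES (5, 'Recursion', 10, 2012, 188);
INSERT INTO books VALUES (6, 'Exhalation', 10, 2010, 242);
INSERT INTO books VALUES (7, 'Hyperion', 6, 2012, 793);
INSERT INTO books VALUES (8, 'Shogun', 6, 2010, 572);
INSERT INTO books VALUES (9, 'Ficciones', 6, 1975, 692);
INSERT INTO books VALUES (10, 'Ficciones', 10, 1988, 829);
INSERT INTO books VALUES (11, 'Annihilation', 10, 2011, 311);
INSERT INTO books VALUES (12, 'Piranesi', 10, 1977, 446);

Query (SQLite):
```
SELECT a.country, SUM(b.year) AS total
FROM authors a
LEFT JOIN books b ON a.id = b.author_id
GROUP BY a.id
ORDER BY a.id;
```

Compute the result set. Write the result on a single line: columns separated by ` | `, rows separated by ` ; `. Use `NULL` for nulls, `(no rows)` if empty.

Egypt | 2023 ; Egypt | 7994 ; France | 14004

LEFT JOIN keeps every authors row; unmatched ones get NULL for books columns.
Group by authors.id and compute SUM(b.year). SUM over an all-NULL group is NULL.
  3: ids {2} → SUM(b.year)=2023
  6: ids {4, 7, 8, 9} → SUM(b.year)=7994
  10: ids {1, 3, 5, 6, 10, 11, 12} → SUM(b.year)=14004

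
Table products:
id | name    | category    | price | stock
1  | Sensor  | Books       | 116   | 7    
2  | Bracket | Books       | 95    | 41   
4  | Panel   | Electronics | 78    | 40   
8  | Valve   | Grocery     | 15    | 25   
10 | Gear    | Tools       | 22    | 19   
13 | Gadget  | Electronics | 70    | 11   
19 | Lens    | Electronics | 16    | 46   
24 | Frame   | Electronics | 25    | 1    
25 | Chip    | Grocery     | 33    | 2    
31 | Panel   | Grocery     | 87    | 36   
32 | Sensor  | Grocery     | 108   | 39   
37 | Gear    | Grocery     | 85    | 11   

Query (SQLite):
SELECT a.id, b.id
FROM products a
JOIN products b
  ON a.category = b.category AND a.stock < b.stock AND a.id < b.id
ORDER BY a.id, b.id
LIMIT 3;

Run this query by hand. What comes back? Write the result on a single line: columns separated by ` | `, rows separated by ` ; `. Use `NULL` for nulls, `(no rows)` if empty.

1 | 2 ; 4 | 19 ; 8 | 31

Pairs (a,b) with same category, a.stock < b.stock, a.id < b.id.
category groups: Books:{1,2} Electronics:{4,13,19,24} Grocery:{8,25,31,32,37} Tools:{10}
Ordered by (a.id, b.id); first 3.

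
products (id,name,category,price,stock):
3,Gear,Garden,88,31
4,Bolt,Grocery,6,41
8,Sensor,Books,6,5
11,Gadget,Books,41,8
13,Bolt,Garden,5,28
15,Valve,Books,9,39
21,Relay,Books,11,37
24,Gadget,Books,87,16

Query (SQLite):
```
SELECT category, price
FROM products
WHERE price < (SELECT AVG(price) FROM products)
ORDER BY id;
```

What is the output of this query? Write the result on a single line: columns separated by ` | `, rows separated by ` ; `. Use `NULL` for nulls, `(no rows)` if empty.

Scalar subquery: AVG(price) over all products rows = 31.625.
Keep rows where price < that value.

Grocery | 6 ; Books | 6 ; Garden | 5 ; Books | 9 ; Books | 11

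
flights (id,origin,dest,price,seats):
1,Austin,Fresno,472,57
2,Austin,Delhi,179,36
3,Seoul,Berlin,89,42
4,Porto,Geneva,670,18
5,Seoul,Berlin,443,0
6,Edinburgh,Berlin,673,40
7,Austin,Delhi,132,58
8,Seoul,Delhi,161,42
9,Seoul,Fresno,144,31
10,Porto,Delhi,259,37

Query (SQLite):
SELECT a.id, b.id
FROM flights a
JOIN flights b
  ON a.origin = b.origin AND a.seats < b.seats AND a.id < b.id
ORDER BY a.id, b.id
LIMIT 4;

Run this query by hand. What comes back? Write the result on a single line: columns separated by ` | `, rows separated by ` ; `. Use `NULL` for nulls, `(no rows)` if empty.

1 | 7 ; 2 | 7 ; 4 | 10 ; 5 | 8

Pairs (a,b) with same origin, a.seats < b.seats, a.id < b.id.
origin groups: Austin:{1,2,7} Edinburgh:{6} Porto:{4,10} Seoul:{3,5,8,9}
Ordered by (a.id, b.id); first 4.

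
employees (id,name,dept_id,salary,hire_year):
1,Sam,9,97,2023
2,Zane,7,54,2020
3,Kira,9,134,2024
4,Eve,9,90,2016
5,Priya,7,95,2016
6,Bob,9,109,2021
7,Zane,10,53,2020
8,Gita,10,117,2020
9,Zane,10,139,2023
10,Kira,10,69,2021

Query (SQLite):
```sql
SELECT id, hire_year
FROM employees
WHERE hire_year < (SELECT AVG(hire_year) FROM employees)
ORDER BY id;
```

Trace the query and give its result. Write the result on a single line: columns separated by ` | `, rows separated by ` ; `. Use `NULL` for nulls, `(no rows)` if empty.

2 | 2020 ; 4 | 2016 ; 5 | 2016 ; 7 | 2020 ; 8 | 2020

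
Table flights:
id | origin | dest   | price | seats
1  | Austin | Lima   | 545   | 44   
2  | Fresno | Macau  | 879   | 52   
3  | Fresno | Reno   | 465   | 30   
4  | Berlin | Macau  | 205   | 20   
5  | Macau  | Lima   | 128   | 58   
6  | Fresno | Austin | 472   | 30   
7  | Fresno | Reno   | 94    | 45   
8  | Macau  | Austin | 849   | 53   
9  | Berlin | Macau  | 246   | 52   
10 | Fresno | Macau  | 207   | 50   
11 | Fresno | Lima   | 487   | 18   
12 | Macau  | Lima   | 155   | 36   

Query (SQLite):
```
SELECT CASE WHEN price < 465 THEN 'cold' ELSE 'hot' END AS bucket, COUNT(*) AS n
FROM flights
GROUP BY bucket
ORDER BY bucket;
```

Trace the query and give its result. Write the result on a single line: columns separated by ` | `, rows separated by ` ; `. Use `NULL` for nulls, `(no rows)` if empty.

Bucket rows by price < 465 → 'cold' else 'hot'; count each bucket.

cold | 6 ; hot | 6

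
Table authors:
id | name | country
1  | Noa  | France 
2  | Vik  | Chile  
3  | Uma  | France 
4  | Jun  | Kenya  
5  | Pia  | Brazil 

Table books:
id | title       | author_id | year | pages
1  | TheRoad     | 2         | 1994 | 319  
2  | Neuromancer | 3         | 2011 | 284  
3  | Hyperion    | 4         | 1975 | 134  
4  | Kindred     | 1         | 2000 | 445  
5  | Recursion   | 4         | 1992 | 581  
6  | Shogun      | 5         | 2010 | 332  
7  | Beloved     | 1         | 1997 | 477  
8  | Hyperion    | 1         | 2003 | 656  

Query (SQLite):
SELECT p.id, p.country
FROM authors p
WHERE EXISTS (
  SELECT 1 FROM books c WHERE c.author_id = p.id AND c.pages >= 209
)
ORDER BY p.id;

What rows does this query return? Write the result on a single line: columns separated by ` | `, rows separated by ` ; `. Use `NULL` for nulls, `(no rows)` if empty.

For each authors row, check whether any books with matching author_id has pages >= 209.
Keep rows where that is true.

1 | France ; 2 | Chile ; 3 | France ; 4 | Kenya ; 5 | Brazil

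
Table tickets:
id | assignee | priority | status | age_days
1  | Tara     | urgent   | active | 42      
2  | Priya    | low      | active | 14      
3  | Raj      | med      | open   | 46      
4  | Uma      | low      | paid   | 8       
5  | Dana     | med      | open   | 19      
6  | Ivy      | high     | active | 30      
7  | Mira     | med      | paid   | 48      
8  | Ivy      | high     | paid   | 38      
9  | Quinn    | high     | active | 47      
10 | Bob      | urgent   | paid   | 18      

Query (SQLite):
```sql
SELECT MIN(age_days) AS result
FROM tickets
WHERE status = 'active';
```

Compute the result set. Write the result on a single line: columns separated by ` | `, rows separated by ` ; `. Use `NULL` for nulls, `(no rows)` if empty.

14

Rows where status='active' → age_days values: [42, 14, 30, 47].
MIN of non-NULL values = 14.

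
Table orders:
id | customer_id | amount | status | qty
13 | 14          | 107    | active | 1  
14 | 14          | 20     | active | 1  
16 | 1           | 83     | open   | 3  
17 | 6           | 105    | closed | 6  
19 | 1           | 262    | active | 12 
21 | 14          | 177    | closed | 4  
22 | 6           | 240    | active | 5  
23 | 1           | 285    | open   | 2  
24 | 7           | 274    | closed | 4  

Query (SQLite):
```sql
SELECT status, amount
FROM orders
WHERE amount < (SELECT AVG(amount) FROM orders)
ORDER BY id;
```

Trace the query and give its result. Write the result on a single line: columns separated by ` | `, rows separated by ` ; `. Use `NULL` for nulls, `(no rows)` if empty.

active | 107 ; active | 20 ; open | 83 ; closed | 105

Scalar subquery: AVG(amount) over all orders rows = 172.555556 (≈; comparison uses full precision).
Keep rows where amount < that value.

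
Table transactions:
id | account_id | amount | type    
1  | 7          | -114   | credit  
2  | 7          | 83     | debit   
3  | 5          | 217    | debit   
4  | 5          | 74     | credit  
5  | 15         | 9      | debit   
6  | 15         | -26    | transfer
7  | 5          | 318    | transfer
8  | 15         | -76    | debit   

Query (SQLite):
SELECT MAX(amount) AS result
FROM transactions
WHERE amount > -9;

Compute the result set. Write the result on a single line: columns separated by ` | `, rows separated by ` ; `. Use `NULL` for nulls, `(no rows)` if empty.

Rows where amount > -9 → amount values: [83, 217, 74, 9, 318].
MAX of non-NULL values = 318.

318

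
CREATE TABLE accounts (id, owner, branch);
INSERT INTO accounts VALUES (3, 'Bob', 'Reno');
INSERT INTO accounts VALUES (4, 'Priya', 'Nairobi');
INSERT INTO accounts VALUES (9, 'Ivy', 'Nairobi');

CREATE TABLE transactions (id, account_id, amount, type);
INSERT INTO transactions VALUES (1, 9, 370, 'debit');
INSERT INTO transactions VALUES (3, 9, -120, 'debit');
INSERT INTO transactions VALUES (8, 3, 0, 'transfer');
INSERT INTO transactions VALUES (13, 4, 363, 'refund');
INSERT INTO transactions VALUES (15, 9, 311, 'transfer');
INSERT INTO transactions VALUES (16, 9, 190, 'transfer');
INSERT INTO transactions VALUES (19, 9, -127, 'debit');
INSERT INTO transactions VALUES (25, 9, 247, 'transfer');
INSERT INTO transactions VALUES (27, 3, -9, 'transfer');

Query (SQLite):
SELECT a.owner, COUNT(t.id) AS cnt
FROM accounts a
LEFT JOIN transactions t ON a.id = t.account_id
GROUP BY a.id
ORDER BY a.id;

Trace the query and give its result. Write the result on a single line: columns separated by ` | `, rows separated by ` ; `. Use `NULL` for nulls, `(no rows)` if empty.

LEFT JOIN keeps every accounts row; unmatched ones get NULL for transactions columns.
Group by accounts.id and compute COUNT(t.id). COUNT(col) of an all-NULL group is 0.
  3: ids {8, 27} → COUNT(t.id)=2
  4: ids {13} → COUNT(t.id)=1
  9: ids {1, 3, 15, 16, 19, 25} → COUNT(t.id)=6

Bob | 2 ; Priya | 1 ; Ivy | 6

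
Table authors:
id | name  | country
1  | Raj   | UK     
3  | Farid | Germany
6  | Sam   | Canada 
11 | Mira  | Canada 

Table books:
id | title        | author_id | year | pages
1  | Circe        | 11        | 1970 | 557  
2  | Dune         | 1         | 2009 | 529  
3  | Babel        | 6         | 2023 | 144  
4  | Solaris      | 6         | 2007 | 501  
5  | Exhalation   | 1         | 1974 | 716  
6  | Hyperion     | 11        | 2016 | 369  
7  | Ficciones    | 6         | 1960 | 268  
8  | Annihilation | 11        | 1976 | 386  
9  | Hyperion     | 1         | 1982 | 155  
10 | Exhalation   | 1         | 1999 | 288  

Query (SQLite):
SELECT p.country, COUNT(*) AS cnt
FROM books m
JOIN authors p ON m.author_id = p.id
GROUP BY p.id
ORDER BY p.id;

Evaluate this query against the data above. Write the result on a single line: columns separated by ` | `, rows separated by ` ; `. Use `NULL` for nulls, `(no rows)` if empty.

Join each books row to its authors via author_id.
Group joined rows by authors.id; compute COUNT(*) per group.
  1: ids {2, 5, 9, 10} → COUNT(*)=4
  6: ids {3, 4, 7} → COUNT(*)=3
  11: ids {1, 6, 8} → COUNT(*)=3

UK | 4 ; Canada | 3 ; Canada | 3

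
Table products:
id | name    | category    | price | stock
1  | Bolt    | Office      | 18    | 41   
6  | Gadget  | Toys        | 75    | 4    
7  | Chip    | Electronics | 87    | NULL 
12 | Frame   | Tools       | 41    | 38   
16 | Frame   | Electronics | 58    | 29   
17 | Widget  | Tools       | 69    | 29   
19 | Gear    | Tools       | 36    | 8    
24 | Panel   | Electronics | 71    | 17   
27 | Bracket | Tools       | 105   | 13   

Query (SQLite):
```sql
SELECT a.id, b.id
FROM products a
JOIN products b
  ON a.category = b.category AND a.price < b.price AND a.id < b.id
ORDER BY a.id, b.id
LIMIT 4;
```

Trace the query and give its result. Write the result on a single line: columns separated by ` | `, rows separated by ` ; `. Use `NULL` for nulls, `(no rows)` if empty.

Pairs (a,b) with same category, a.price < b.price, a.id < b.id.
category groups: Electronics:{7,16,24} Office:{1} Tools:{12,17,19,27} Toys:{6}
Ordered by (a.id, b.id); first 4.

12 | 17 ; 12 | 27 ; 16 | 24 ; 17 | 27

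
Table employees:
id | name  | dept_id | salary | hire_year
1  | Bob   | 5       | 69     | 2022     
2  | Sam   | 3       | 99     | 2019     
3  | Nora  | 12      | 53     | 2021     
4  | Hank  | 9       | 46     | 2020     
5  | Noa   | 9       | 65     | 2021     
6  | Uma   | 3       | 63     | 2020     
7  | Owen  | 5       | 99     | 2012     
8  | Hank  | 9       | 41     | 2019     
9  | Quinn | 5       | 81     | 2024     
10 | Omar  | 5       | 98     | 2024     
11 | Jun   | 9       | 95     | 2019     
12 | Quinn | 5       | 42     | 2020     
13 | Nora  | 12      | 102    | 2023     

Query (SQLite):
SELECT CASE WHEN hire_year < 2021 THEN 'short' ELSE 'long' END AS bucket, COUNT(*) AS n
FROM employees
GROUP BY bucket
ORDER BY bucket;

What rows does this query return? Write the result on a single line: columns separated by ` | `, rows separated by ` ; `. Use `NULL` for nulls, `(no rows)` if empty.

long | 6 ; short | 7

Bucket rows by hire_year < 2021 → 'short' else 'long'; count each bucket.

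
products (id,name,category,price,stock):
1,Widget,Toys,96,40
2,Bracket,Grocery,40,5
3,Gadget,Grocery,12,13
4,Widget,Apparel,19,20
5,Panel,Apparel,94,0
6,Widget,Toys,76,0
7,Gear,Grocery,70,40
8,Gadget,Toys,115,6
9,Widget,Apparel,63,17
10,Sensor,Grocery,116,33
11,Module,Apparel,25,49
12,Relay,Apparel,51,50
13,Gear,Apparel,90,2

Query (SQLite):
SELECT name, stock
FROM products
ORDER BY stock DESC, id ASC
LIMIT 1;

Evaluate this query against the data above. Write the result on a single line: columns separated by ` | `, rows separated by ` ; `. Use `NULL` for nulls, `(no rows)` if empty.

Sort by stock desc, tiebreak id asc: (50, id=12), (49, id=11), (40, id=1), (40, id=7) …. Take first 1.

Relay | 50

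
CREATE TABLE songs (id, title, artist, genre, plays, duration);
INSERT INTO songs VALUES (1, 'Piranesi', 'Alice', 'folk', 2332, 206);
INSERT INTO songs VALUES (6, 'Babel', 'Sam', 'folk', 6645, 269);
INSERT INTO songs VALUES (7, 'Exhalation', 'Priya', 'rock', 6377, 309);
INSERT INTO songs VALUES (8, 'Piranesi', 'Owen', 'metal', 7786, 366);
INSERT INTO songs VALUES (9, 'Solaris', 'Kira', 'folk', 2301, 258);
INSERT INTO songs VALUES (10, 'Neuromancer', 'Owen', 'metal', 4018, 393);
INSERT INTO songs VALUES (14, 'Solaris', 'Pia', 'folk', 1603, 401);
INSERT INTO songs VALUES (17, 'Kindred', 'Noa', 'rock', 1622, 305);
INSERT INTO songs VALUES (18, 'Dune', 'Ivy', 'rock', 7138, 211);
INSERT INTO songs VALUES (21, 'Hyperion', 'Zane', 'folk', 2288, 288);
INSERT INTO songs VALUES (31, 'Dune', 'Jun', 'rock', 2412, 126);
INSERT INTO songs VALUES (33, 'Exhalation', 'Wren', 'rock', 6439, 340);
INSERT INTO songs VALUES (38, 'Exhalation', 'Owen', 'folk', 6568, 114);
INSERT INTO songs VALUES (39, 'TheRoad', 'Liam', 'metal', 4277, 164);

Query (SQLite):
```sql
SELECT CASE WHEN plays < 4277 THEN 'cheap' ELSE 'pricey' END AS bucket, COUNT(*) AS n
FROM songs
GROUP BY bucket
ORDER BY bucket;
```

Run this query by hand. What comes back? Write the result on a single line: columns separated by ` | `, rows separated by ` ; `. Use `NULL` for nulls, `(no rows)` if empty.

cheap | 7 ; pricey | 7

Bucket rows by plays < 4277 → 'cheap' else 'pricey'; count each bucket.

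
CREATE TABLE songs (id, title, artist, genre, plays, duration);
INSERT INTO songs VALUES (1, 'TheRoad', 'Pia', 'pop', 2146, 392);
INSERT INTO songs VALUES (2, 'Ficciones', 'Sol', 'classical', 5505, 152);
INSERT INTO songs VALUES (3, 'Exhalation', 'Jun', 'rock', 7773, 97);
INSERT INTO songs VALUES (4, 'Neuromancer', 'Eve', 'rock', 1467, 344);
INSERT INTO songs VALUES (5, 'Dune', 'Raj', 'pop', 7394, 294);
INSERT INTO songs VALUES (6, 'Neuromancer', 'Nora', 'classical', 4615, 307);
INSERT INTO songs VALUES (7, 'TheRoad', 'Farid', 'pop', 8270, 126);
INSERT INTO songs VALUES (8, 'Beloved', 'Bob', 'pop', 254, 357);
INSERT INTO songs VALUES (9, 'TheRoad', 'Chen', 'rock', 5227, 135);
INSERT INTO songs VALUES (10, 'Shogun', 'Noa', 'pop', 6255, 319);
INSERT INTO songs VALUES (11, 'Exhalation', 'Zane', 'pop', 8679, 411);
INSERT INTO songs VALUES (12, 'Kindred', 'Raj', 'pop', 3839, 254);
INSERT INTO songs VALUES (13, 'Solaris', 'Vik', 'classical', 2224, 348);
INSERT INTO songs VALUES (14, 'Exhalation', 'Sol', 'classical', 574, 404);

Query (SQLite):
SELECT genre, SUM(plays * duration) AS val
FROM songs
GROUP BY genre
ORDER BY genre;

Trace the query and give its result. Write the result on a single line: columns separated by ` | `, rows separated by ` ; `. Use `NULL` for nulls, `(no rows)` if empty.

For each row compute plays * duration.
Group by genre; take SUM of the expression per group.
  classical: ids {2, 6, 13, 14} → SUM(plays * duration)=3259413
  pop: ids {1, 5, 7, 8, 10, 11, 12} → SUM(plays * duration)=10685286
  rock: ids {3, 4, 9} → SUM(plays * duration)=1964274

classical | 3259413 ; pop | 10685286 ; rock | 1964274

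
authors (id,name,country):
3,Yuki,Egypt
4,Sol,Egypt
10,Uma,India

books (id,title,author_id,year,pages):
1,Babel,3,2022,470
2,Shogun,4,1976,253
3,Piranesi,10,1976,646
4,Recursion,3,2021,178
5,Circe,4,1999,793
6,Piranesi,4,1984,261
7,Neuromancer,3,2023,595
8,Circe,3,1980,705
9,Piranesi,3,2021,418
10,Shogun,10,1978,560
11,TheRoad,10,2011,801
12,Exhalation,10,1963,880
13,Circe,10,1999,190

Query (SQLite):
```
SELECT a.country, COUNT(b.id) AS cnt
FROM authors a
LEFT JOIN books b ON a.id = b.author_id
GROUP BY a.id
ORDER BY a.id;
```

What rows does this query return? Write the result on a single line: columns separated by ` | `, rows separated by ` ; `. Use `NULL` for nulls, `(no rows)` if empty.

LEFT JOIN keeps every authors row; unmatched ones get NULL for books columns.
Group by authors.id and compute COUNT(b.id). COUNT(col) of an all-NULL group is 0.
  3: ids {1, 4, 7, 8, 9} → COUNT(b.id)=5
  4: ids {2, 5, 6} → COUNT(b.id)=3
  10: ids {3, 10, 11, 12, 13} → COUNT(b.id)=5

Egypt | 5 ; Egypt | 3 ; India | 5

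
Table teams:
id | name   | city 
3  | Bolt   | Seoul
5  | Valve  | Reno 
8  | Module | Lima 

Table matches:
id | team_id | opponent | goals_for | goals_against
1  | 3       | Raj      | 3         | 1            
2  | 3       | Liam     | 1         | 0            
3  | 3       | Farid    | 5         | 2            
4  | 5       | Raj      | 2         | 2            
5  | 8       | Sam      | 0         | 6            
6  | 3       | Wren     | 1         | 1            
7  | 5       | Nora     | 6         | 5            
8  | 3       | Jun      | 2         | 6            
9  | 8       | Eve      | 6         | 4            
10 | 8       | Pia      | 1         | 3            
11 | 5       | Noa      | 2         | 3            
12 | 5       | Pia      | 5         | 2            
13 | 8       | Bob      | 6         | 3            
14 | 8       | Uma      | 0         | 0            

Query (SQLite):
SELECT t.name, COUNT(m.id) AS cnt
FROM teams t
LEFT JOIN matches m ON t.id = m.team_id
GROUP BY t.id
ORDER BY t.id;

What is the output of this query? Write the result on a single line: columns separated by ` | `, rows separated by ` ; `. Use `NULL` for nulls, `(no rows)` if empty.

Bolt | 5 ; Valve | 4 ; Module | 5

LEFT JOIN keeps every teams row; unmatched ones get NULL for matches columns.
Group by teams.id and compute COUNT(m.id). COUNT(col) of an all-NULL group is 0.
  3: ids {1, 2, 3, 6, 8} → COUNT(m.id)=5
  5: ids {4, 7, 11, 12} → COUNT(m.id)=4
  8: ids {5, 9, 10, 13, 14} → COUNT(m.id)=5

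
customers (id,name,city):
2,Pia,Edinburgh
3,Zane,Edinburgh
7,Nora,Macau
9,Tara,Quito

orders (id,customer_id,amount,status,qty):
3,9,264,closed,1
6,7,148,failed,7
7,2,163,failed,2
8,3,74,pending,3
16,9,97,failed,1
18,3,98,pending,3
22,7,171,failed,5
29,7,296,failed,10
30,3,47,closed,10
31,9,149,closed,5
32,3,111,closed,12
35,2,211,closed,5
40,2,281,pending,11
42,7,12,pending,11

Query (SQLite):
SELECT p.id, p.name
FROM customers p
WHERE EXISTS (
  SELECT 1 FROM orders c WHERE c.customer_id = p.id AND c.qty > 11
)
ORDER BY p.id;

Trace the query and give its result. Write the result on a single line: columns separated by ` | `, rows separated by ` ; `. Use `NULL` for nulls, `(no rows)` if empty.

For each customers row, check whether any orders with matching customer_id has qty > 11.
Keep rows where that is true.

3 | Zane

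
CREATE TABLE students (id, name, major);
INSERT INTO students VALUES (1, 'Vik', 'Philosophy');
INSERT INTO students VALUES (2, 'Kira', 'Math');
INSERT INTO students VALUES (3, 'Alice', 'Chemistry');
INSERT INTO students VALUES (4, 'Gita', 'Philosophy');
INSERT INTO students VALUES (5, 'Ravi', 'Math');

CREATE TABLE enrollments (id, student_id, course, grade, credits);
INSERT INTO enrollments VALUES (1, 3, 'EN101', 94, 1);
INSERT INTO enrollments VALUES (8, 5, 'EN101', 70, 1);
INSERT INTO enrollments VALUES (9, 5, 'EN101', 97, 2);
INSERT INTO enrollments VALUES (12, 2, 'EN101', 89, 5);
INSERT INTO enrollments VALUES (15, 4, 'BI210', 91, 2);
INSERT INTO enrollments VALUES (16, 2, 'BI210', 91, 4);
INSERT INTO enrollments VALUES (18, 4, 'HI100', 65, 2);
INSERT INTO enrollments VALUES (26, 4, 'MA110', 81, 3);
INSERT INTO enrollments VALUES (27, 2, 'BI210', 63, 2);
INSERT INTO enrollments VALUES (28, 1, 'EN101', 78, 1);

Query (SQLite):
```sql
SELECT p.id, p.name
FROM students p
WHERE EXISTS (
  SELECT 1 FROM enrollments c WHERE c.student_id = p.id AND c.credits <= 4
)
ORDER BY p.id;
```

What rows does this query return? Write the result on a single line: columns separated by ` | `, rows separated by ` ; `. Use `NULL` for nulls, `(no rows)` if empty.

For each students row, check whether any enrollments with matching student_id has credits <= 4.
Keep rows where that is true.

1 | Vik ; 2 | Kira ; 3 | Alice ; 4 | Gita ; 5 | Ravi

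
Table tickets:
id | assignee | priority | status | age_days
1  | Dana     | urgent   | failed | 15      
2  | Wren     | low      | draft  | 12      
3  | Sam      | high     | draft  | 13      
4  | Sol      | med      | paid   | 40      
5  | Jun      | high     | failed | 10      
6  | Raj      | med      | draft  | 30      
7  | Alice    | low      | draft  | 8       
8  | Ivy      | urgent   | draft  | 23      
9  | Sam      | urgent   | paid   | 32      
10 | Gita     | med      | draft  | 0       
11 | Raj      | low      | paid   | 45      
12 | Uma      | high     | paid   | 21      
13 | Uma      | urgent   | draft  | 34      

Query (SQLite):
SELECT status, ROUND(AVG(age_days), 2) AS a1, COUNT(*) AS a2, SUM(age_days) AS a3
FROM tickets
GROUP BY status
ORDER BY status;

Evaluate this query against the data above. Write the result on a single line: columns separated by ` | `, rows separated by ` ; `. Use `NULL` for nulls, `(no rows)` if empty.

draft | 17.14 | 7 | 120 ; failed | 12.5 | 2 | 25 ; paid | 34.5 | 4 | 138

Group tickets by status.
Per group compute: ROUND(AVG(age_days), 2), COUNT(*), SUM(age_days).
  draft: ids {2, 3, 6, 7, 8, 10, 13} → ROUND(AVG(age_days), 2)=17.14, COUNT(*)=7, SUM(age_days)=120
  failed: ids {1, 5} → ROUND(AVG(age_days), 2)=12.5, COUNT(*)=2, SUM(age_days)=25
  paid: ids {4, 9, 11, 12} → ROUND(AVG(age_days), 2)=34.5, COUNT(*)=4, SUM(age_days)=138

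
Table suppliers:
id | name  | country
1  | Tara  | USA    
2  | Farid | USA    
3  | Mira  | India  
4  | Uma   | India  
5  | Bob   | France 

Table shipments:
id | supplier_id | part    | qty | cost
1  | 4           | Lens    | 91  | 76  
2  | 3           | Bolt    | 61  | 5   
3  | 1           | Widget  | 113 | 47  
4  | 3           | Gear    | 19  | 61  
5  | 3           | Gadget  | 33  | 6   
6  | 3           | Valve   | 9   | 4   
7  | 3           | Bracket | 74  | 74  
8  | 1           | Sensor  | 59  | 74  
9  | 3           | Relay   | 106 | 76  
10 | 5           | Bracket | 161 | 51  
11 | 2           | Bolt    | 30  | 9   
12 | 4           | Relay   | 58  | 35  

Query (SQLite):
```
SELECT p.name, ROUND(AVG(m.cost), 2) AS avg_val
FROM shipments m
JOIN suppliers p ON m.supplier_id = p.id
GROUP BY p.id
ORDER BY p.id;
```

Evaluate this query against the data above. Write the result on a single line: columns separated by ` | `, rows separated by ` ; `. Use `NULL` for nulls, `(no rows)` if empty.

Join each shipments row to its suppliers via supplier_id.
Group joined rows by suppliers.id; compute ROUND(AVG(m.cost), 2) per group.
  1: ids {3, 8} → ROUND(AVG(m.cost), 2)=60.5
  2: ids {11} → ROUND(AVG(m.cost), 2)=9
  3: ids {2, 4, 5, 6, 7, 9} → ROUND(AVG(m.cost), 2)=37.67
  4: ids {1, 12} → ROUND(AVG(m.cost), 2)=55.5
  5: ids {10} → ROUND(AVG(m.cost), 2)=51

Tara | 60.5 ; Farid | 9 ; Mira | 37.67 ; Uma | 55.5 ; Bob | 51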